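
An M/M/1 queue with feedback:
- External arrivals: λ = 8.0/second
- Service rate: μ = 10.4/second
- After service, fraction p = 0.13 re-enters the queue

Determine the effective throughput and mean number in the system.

Effective arrival rate: λ_eff = λ/(1-p) = 8.0/(1-0.13) = 8.0/0.87 = 9.1954
ρ = λ_eff/μ = 9.1954/10.4 = 0.884173
L = ρ/(1-ρ) = 0.884173/(1-0.884173) = 7.6336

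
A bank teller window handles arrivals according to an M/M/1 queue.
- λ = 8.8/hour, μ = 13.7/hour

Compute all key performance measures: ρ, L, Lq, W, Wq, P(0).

Step 1: ρ = λ/μ = 8.8/13.7 = 0.6423
Step 2: L = λ/(μ-λ) = 8.8/4.90 = 1.7959
Step 3: Lq = λ²/(μ(μ-λ)) = 77.44/(13.7×4.90) = 1.1536
Step 4: W = 1/(μ-λ) = 1/4.90 = 0.20408
Step 5: Wq = λ/(μ(μ-λ)) = 8.8/(13.7×4.90) = 0.1311
Step 6: P(0) = 1-ρ = 0.3577
Verify: L = λW = 8.8×0.20408 = 1.7959 ✔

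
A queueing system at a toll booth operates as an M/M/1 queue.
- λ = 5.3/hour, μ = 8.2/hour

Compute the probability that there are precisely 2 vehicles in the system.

ρ = λ/μ = 5.3/8.2 = 0.6463
P(n) = (1-ρ)ρⁿ
P(2) = (1-0.6463) × 0.6463^2
P(2) = 0.3537 × 0.4177
P(2) = 0.1477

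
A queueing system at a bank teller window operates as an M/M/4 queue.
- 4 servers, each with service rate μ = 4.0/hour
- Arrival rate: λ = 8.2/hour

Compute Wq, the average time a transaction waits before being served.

Traffic intensity: ρ = λ/(cμ) = 8.2/(4×4.0) = 0.5125
Since ρ = 0.5125 < 1, system is stable.
Offered load a = λ/μ = cρ = 8.2/4.0 = 2.0500
P₀ = [ Σₙ₌₀^3 aⁿ/n! + a^4/(4!(1-ρ)) ]⁻¹
Σ = a^0/0! + a^1/1! + a^2/2! + a^3/3! = 1.0000 + 2.0500 + 2.1012 + 1.4359 = 6.5871
a^4/(4!(1-ρ)) = 17.6610/(24 × 0.4875) = 1.5095
P₀ = 1/(6.5871 + 1.5095) = 0.1235
Lq = P₀·a^4·ρ / (4!(1-ρ)²) = 0.12351 × 17.6610 × 0.51250 / (24 × 0.23766) = 0.1960
Wq = Lq/λ = 0.1960/8.2 = 0.02390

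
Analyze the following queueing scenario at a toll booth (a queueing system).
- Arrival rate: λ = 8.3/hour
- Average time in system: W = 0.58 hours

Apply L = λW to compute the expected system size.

Little's Law: L = λW
L = 8.3 × 0.58 = 4.8140 vehicles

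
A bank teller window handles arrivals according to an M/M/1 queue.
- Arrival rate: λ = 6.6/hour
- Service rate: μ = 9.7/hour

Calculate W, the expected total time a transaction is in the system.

First, compute utilization: ρ = λ/μ = 6.6/9.7 = 0.6804
For M/M/1: W = 1/(μ-λ)
W = 1/(9.7-6.6) = 1/3.10
W = 0.3226 hours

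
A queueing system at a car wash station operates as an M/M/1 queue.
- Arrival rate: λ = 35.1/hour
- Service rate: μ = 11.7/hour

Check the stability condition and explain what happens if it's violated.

Stability requires ρ = λ/(cμ) < 1
ρ = 35.1/(1 × 11.7) = 35.1/11.70 = 3.0000
Since 3.0000 ≥ 1, the system is UNSTABLE.
Queue grows without bound. Need μ > λ = 35.1.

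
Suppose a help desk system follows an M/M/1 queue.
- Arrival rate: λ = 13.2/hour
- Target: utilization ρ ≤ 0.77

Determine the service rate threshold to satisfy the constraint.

ρ = λ/μ, so μ = λ/ρ
μ ≥ 13.2/0.77 = 17.1429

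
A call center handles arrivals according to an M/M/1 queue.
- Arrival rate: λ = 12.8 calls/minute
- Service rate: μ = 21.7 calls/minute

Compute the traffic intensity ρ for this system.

Server utilization: ρ = λ/μ
ρ = 12.8/21.7 = 0.5899
The server is busy 58.99% of the time.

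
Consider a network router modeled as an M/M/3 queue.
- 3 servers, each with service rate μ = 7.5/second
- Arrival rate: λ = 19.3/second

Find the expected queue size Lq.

Traffic intensity: ρ = λ/(cμ) = 19.3/(3×7.5) = 0.8578
Since ρ = 0.8578 < 1, system is stable.
Offered load a = λ/μ = cρ = 19.3/7.5 = 2.5733
P₀ = [ Σₙ₌₀^2 aⁿ/n! + a^3/(3!(1-ρ)) ]⁻¹
Σ = a^0/0! + a^1/1! + a^2/2! = 1.000000 + 2.573333 + 3.311022 = 6.8844
a^3/(3!(1-ρ)) = 17.0407/(6 × 0.142222) = 19.9696
P₀ = 1/(6.8844 + 19.9696) = 0.03724
Lq = P₀·a^3·ρ / (3!(1-ρ)²) = 0.0372385 × 17.0407 × 0.857778 / (6 × 0.0202272) = 4.4851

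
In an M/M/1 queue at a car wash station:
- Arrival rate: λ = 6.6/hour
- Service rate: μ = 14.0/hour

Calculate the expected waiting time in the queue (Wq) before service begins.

First, compute utilization: ρ = λ/μ = 6.6/14.0 = 0.4714
For M/M/1: Wq = λ/(μ(μ-λ))
Wq = 6.6/(14.0 × (14.0-6.6))
Wq = 6.6/(14.0 × 7.40)
Wq = 0.06371 hours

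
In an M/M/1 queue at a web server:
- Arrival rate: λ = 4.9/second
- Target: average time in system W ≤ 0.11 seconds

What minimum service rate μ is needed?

For M/M/1: W = 1/(μ-λ)
Need W ≤ 0.11, so 1/(μ-λ) ≤ 0.11
μ - λ ≥ 1/0.11 = 9.0909
μ ≥ 4.9 + 9.0909 = 13.9909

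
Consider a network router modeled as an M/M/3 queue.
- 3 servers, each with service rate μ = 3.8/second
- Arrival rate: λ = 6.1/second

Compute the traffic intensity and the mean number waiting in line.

Traffic intensity: ρ = λ/(cμ) = 6.1/(3×3.8) = 0.5351
Since ρ = 0.5351 < 1, system is stable.
Offered load a = λ/μ = cρ = 6.1/3.8 = 1.6053
P₀ = [ Σₙ₌₀^2 aⁿ/n! + a^3/(3!(1-ρ)) ]⁻¹
Σ = a^0/0! + a^1/1! + a^2/2! = 1.0000 + 1.6053 + 1.2884 = 3.8937
a^3/(3!(1-ρ)) = 4.1366/(6 × 0.46491) = 1.4829
P₀ = 1/(3.8937 + 1.4829) = 0.1860
Lq = P₀·a^3·ρ / (3!(1-ρ)²) = 0.18599 × 4.1366 × 0.53509 / (6 × 0.21614) = 0.3174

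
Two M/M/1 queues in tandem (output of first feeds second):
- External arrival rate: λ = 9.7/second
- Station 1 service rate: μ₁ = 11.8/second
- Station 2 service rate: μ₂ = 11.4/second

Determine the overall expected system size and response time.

By Jackson's theorem, each station behaves as independent M/M/1.
Station 1: ρ₁ = 9.7/11.8 = 0.8220, L₁ = ρ₁/(1-ρ₁) = λ/(μ₁-λ) = 9.7/2.10 = 4.6190
Station 2: ρ₂ = 9.7/11.4 = 0.8509, L₂ = ρ₂/(1-ρ₂) = λ/(μ₂-λ) = 9.7/1.70 = 5.7059
Total: L = L₁ + L₂ = 4.6190 + 5.7059 = 10.3249
W = L/λ = 10.3249/9.7 = 1.0644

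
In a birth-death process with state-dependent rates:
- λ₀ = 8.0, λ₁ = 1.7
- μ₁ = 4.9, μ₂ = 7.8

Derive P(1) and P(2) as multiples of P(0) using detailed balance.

Balance equations:
State 0: λ₀P₀ = μ₁P₁ → P₁ = (λ₀/μ₁)P₀ = (8.0/4.9)P₀ = 1.6327P₀
State 1: P₂ = (λ₀λ₁)/(μ₁μ₂)P₀ = (8.0×1.7)/(4.9×7.8)P₀ = 0.3558P₀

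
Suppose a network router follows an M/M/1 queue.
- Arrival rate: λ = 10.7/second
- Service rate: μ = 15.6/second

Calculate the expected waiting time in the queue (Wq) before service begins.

First, compute utilization: ρ = λ/μ = 10.7/15.6 = 0.6859
For M/M/1: Wq = λ/(μ(μ-λ))
Wq = 10.7/(15.6 × (15.6-10.7))
Wq = 10.7/(15.6 × 4.90)
Wq = 0.1400 seconds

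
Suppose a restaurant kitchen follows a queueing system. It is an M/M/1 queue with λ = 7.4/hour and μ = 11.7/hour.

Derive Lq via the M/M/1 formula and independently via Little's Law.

Method 1 (direct): Lq = λ²/(μ(μ-λ)) = 54.76/(11.7 × 4.30) = 1.0885

Method 2 (Little's Law):
W = 1/(μ-λ) = 1/4.30 = 0.2326
Wq = W - 1/μ = 0.2326 - 0.08547 = 0.1471
Lq = λWq = 7.4 × 0.1471 = 1.0885 ✔ (matches Method 1)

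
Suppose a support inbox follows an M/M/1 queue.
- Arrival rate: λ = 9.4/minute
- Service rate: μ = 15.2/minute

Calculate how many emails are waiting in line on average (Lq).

ρ = λ/μ = 9.4/15.2 = 0.6184
For M/M/1: Lq = λ²/(μ(μ-λ))
Lq = 88.36/(15.2 × 5.80)
Lq = 1.0023 emails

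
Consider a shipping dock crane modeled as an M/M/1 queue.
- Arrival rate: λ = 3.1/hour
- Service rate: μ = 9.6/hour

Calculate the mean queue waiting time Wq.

First, compute utilization: ρ = λ/μ = 3.1/9.6 = 0.3229
For M/M/1: Wq = λ/(μ(μ-λ))
Wq = 3.1/(9.6 × (9.6-3.1))
Wq = 3.1/(9.6 × 6.50)
Wq = 0.04968 hours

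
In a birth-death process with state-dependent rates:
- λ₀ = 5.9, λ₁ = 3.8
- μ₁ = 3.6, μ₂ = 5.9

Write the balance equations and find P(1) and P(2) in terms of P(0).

Balance equations:
State 0: λ₀P₀ = μ₁P₁ → P₁ = (λ₀/μ₁)P₀ = (5.9/3.6)P₀ = 1.6389P₀
State 1: P₂ = (λ₀λ₁)/(μ₁μ₂)P₀ = (5.9×3.8)/(3.6×5.9)P₀ = 1.0556P₀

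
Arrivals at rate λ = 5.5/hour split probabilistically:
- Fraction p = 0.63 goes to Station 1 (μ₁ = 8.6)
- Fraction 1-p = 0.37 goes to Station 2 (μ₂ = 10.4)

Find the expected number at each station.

Effective rates: λ₁ = 5.5×0.63 = 3.465, λ₂ = 5.5×0.37 = 2.035
Station 1: ρ₁ = 3.465/8.6 = 0.4029, L₁ = ρ₁/(1-ρ₁) = 0.4029/(1-0.4029) = 0.6748
Station 2: ρ₂ = 2.035/10.4 = 0.1957, L₂ = ρ₂/(1-ρ₂) = 0.1957/(1-0.1957) = 0.2433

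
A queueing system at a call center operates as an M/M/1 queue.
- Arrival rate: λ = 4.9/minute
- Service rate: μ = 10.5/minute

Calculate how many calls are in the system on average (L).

ρ = λ/μ = 4.9/10.5 = 0.4667
For M/M/1: L = λ/(μ-λ)
L = 4.9/(10.5-4.9) = 4.9/5.60
L = 0.8750 calls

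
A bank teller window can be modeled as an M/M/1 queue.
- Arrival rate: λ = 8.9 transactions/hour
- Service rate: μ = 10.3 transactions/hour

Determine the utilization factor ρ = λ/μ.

Server utilization: ρ = λ/μ
ρ = 8.9/10.3 = 0.8641
The server is busy 86.41% of the time.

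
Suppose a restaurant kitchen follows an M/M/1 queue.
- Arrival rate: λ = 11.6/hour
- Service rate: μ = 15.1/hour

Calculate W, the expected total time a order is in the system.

First, compute utilization: ρ = λ/μ = 11.6/15.1 = 0.7682
For M/M/1: W = 1/(μ-λ)
W = 1/(15.1-11.6) = 1/3.50
W = 0.2857 hours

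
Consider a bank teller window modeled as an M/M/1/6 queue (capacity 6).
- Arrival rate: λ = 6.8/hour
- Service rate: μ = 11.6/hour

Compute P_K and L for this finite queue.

ρ = λ/μ = 6.8/11.6 = 0.5862
P₀ = (1-ρ)/(1-ρ^(K+1)) = (1-0.5862)/(1-0.5862^7) = 0.4138/0.9762 = 0.4239
P_K = P₀×ρ^K = 0.4239 × 0.5862^6 = 0.4239 × 0.04058 = 0.01720
Blocking probability P_6 = 0.01720 (1.72%)
L = ρ[1 - (K+1)ρ^K + Kρ^(K+1)] / [(1-ρ)(1-ρ^(K+1))]
L = 0.5862 × (1 - 7×0.04058 + 6×0.02379) / ((1 - 0.5862) × (1 - 0.02379)) = 1.2461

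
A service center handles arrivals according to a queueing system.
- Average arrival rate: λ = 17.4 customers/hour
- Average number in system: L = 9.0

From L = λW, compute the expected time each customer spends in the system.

Little's Law: L = λW, so W = L/λ
W = 9.0/17.4 = 0.5172 hours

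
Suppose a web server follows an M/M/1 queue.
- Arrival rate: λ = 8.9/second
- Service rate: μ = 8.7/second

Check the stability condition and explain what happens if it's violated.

Stability requires ρ = λ/(cμ) < 1
ρ = 8.9/(1 × 8.7) = 8.9/8.70 = 1.0230
Since 1.0230 ≥ 1, the system is UNSTABLE.
Queue grows without bound. Need μ > λ = 8.9.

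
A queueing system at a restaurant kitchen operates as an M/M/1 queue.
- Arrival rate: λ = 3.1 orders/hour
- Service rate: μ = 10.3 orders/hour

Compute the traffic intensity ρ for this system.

Server utilization: ρ = λ/μ
ρ = 3.1/10.3 = 0.3010
The server is busy 30.10% of the time.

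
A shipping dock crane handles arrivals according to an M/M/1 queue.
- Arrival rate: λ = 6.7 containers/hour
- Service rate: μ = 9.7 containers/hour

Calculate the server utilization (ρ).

Server utilization: ρ = λ/μ
ρ = 6.7/9.7 = 0.6907
The server is busy 69.07% of the time.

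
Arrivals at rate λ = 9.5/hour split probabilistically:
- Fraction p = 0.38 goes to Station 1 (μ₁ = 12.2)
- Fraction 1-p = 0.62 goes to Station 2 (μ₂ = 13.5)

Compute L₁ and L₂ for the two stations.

Effective rates: λ₁ = 9.5×0.38 = 3.61, λ₂ = 9.5×0.62 = 5.89
Station 1: ρ₁ = 3.61/12.2 = 0.2959, L₁ = ρ₁/(1-ρ₁) = 0.2959/(1-0.2959) = 0.4203
Station 2: ρ₂ = 5.89/13.5 = 0.4363, L₂ = ρ₂/(1-ρ₂) = 0.4363/(1-0.4363) = 0.7740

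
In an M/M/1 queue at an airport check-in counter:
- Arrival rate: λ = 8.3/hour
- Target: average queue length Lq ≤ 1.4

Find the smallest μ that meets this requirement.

For M/M/1: Lq = λ²/(μ(μ-λ))
Need Lq ≤ 1.4, i.e. μ(μ-λ) ≥ λ²/1.4
μ² - 8.3μ - 68.89/1.4 ≥ 0  →  μ² - 8.3μ - 49.20714 ≥ 0
Quadratic formula (positive root): μ = [λ + √(λ² + 4×49.20714)]/2
Discriminant: 68.89 + 4×49.20714 = 265.7186, √265.7186 = 16.3009
μ ≥ (8.3 + 16.3009)/2 = 12.3004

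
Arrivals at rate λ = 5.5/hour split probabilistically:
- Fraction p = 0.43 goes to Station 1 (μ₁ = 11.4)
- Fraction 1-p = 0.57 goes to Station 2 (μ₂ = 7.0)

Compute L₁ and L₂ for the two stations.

Effective rates: λ₁ = 5.5×0.43 = 2.365, λ₂ = 5.5×0.57 = 3.135
Station 1: ρ₁ = 2.365/11.4 = 0.2075, L₁ = ρ₁/(1-ρ₁) = 0.2075/(1-0.2075) = 0.2618
Station 2: ρ₂ = 3.135/7.0 = 0.44786, L₂ = ρ₂/(1-ρ₂) = 0.44786/(1-0.44786) = 0.8111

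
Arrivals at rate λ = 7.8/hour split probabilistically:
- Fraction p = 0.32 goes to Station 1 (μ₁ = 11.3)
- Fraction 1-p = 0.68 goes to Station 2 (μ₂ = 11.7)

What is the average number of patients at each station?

Effective rates: λ₁ = 7.8×0.32 = 2.496, λ₂ = 7.8×0.68 = 5.304
Station 1: ρ₁ = 2.496/11.3 = 0.2209, L₁ = ρ₁/(1-ρ₁) = 0.2209/(1-0.2209) = 0.2835
Station 2: ρ₂ = 5.304/11.7 = 0.45333, L₂ = ρ₂/(1-ρ₂) = 0.45333/(1-0.45333) = 0.8293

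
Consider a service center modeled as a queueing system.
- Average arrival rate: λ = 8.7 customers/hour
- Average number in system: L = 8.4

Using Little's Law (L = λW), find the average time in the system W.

Little's Law: L = λW, so W = L/λ
W = 8.4/8.7 = 0.9655 hours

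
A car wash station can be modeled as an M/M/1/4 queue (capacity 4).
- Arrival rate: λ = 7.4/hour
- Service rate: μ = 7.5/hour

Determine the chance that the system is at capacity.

ρ = λ/μ = 7.4/7.5 = 0.9867
P₀ = (1-ρ)/(1-ρ^(K+1)) = (1-0.9867)/(1-0.9867^5) = 0.01330/0.06475 = 0.2054
P_K = P₀×ρ^K = 0.2054 × 0.9867^4 = 0.2054 × 0.9479 = 0.1947
Blocking probability = 19.47%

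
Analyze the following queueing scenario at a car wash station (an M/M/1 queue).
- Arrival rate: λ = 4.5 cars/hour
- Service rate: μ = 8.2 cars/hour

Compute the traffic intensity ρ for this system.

Server utilization: ρ = λ/μ
ρ = 4.5/8.2 = 0.5488
The server is busy 54.88% of the time.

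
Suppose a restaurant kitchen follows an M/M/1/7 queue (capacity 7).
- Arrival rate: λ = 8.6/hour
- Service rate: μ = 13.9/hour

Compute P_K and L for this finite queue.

ρ = λ/μ = 8.6/13.9 = 0.6187
P₀ = (1-ρ)/(1-ρ^(K+1)) = (1-0.6187)/(1-0.6187^8) = 0.3813/0.9785 = 0.3897
P_K = P₀×ρ^K = 0.3897 × 0.6187^7 = 0.3897 × 0.03470 = 0.01352
Blocking probability P_7 = 0.01352 (1.35%)
L = ρ[1 - (K+1)ρ^K + Kρ^(K+1)] / [(1-ρ)(1-ρ^(K+1))]
L = 0.6187 × (1 - 8×0.03470 + 7×0.02147) / ((1 - 0.6187) × (1 - 0.02147)) = 1.4471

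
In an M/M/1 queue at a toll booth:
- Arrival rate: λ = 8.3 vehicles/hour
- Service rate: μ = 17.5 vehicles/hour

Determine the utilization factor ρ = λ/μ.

Server utilization: ρ = λ/μ
ρ = 8.3/17.5 = 0.4743
The server is busy 47.43% of the time.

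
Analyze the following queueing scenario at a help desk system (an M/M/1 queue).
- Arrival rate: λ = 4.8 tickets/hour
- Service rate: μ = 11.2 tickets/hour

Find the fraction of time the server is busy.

Server utilization: ρ = λ/μ
ρ = 4.8/11.2 = 0.4286
The server is busy 42.86% of the time.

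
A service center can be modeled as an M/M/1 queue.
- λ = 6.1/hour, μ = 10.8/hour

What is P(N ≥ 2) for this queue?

ρ = λ/μ = 6.1/10.8 = 0.5648
P(N ≥ n) = ρⁿ
P(N ≥ 2) = 0.5648^2
P(N ≥ 2) = 0.3190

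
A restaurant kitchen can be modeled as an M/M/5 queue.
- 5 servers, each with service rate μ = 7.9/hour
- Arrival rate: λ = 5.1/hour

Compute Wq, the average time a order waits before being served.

Traffic intensity: ρ = λ/(cμ) = 5.1/(5×7.9) = 0.1291
Since ρ = 0.1291 < 1, system is stable.
Offered load a = λ/μ = cρ = 5.1/7.9 = 0.6456
P₀ = [ Σₙ₌₀^4 aⁿ/n! + a^5/(5!(1-ρ)) ]⁻¹
Σ = a^0/0! + a^1/1! + a^2/2! + a^3/3! + a^4/4! = 1.0000 + 0.64557 + 0.20838 + 0.044841 + 0.0072370 = 1.9060
a^5/(5!(1-ρ)) = 0.1121/(120 × 0.8709) = 0.001073
P₀ = 1/(1.9060 + 0.001073) = 0.5244
Lq = P₀·a^5·ρ / (5!(1-ρ)²) = 0.52436 × 0.11213 × 0.12911 / (120 × 0.75844) = 0.00008341
Wq = Lq/λ = 0.00008341/5.1 = 0.00001635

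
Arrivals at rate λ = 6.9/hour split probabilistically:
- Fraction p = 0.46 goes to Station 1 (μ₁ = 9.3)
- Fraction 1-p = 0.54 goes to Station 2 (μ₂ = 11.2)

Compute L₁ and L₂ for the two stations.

Effective rates: λ₁ = 6.9×0.46 = 3.174, λ₂ = 6.9×0.54 = 3.726
Station 1: ρ₁ = 3.174/9.3 = 0.3413, L₁ = ρ₁/(1-ρ₁) = 0.3413/(1-0.3413) = 0.5181
Station 2: ρ₂ = 3.726/11.2 = 0.33268, L₂ = ρ₂/(1-ρ₂) = 0.33268/(1-0.33268) = 0.4985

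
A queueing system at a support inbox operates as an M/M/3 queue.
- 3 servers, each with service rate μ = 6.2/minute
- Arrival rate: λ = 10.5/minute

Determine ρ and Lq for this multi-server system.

Traffic intensity: ρ = λ/(cμ) = 10.5/(3×6.2) = 0.5645
Since ρ = 0.5645 < 1, system is stable.
Offered load a = λ/μ = cρ = 10.5/6.2 = 1.6935
P₀ = [ Σₙ₌₀^2 aⁿ/n! + a^3/(3!(1-ρ)) ]⁻¹
Σ = a^0/0! + a^1/1! + a^2/2! = 1.0000 + 1.6935 + 1.4341 = 4.1276
a^3/(3!(1-ρ)) = 4.8573/(6 × 0.43548) = 1.8590
P₀ = 1/(4.1276 + 1.8590) = 0.1670
Lq = P₀·a^3·ρ / (3!(1-ρ)²) = 0.1670 × 4.8573 × 0.5645 / (6 × 0.1896) = 0.4025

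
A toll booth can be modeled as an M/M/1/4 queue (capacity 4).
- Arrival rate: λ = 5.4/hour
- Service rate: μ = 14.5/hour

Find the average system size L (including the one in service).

ρ = λ/μ = 5.4/14.5 = 0.3724
P₀ = (1-ρ)/(1-ρ^(K+1)) = (1-0.3724)/(1-0.3724^5) = 0.62760/0.99284 = 0.6321
P_K = P₀×ρ^K = 0.6321 × 0.3724^4 = 0.6321 × 0.01923 = 0.01216
L = ρ[1 - (K+1)ρ^K + Kρ^(K+1)] / [(1-ρ)(1-ρ^(K+1))]
L = 0.3724 × (1 - 5×0.01923 + 4×0.007162) / ((1 - 0.3724) × (1 - 0.007162)) = 0.5573 vehicles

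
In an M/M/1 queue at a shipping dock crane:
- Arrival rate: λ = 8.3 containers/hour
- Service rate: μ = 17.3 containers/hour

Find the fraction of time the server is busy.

Server utilization: ρ = λ/μ
ρ = 8.3/17.3 = 0.4798
The server is busy 47.98% of the time.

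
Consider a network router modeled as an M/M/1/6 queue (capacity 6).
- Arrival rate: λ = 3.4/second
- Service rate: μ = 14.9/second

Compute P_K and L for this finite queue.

ρ = λ/μ = 3.4/14.9 = 0.2282
P₀ = (1-ρ)/(1-ρ^(K+1)) = (1-0.2282)/(1-0.2282^7) = 0.7718/1.0000 = 0.7718
P_K = P₀×ρ^K = 0.7718 × 0.2282^6 = 0.7718 × 0.0001412 = 0.0001090
Blocking probability P_6 = 0.0001090 (0.01090%)
L = ρ[1 - (K+1)ρ^K + Kρ^(K+1)] / [(1-ρ)(1-ρ^(K+1))]
L = 0.2282 × (1 - 7×0.0001412 + 6×0.00003223) / ((1 - 0.2282) × (1 - 0.00003223)) = 0.2954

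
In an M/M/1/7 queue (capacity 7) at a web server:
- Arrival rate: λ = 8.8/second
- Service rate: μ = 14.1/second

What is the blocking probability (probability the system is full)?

ρ = λ/μ = 8.8/14.1 = 0.62411
P₀ = (1-ρ)/(1-ρ^(K+1)) = (1-0.62411)/(1-0.62411^8) = 0.3759/0.9770 = 0.3847
P_K = P₀×ρ^K = 0.3847 × 0.62411^7 = 0.3847 × 0.03688 = 0.01419
Blocking probability = 1.42%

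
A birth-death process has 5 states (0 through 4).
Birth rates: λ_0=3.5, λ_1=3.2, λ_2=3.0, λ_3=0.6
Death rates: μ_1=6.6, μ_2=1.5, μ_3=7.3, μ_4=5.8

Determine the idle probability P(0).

Ratios P(n)/P(0) = (λ₀···λₙ₋₁)/(μ₁···μₙ):
P(1)/P(0) = (3.5)/(6.6) = 0.5303
P(2)/P(0) = (3.5×3.2)/(6.6×1.5) = 1.1313
P(3)/P(0) = (3.5×3.2×3.0)/(6.6×1.5×7.3) = 0.4649
P(4)/P(0) = (3.5×3.2×3.0×0.6)/(6.6×1.5×7.3×5.8) = 0.04810

Normalization: ∑ P(n) = 1
P(0) × (1.0000 + 0.5303 + 1.1313 + 0.4649 + 0.04810) = 1
P(0) × 3.1746 = 1
P(0) = 1/3.1746 = 0.3150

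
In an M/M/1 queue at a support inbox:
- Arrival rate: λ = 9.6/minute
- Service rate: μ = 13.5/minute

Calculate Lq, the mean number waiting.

ρ = λ/μ = 9.6/13.5 = 0.7111
For M/M/1: Lq = λ²/(μ(μ-λ))
Lq = 92.16/(13.5 × 3.90)
Lq = 1.7504 emails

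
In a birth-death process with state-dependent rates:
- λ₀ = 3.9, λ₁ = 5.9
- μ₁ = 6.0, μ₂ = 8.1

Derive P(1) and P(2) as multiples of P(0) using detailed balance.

Balance equations:
State 0: λ₀P₀ = μ₁P₁ → P₁ = (λ₀/μ₁)P₀ = (3.9/6.0)P₀ = 0.6500P₀
State 1: P₂ = (λ₀λ₁)/(μ₁μ₂)P₀ = (3.9×5.9)/(6.0×8.1)P₀ = 0.4735P₀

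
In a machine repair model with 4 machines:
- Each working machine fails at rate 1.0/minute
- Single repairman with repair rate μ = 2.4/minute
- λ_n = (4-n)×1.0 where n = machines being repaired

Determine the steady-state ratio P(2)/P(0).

P(2)/P(0) = ∏_{i=0}^{2-1} λ_i/μ_{i+1}
= (4-0)×1.0/2.4 × (4-1)×1.0/2.4
= 2.0833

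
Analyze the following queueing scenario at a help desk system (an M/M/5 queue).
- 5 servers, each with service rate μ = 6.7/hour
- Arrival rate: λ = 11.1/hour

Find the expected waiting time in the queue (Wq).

Traffic intensity: ρ = λ/(cμ) = 11.1/(5×6.7) = 0.3313
Since ρ = 0.3313 < 1, system is stable.
Offered load a = λ/μ = cρ = 11.1/6.7 = 1.6567
P₀ = [ Σₙ₌₀^4 aⁿ/n! + a^5/(5!(1-ρ)) ]⁻¹
Σ = a^0/0! + a^1/1! + a^2/2! + a^3/3! + a^4/4! = 1.00000 + 1.65672 + 1.37235 + 0.757867 + 0.313893 = 5.1008
a^5/(5!(1-ρ)) = 12.4808/(120 × 0.6687) = 0.1555
P₀ = 1/(5.1008 + 0.1555) = 0.1902
Lq = P₀·a^5·ρ / (5!(1-ρ)²) = 0.1902 × 12.4808 × 0.3313 / (120 × 0.4471) = 0.01466
Wq = Lq/λ = 0.01466/11.1 = 0.001321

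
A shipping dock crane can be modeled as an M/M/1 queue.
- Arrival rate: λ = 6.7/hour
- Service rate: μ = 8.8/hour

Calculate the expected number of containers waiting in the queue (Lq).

ρ = λ/μ = 6.7/8.8 = 0.7614
For M/M/1: Lq = λ²/(μ(μ-λ))
Lq = 44.89/(8.8 × 2.10)
Lq = 2.4291 containers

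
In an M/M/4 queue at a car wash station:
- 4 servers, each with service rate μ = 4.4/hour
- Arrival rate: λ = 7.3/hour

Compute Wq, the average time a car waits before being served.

Traffic intensity: ρ = λ/(cμ) = 7.3/(4×4.4) = 0.4148
Since ρ = 0.4148 < 1, system is stable.
Offered load a = λ/μ = cρ = 7.3/4.4 = 1.6591
P₀ = [ Σₙ₌₀^3 aⁿ/n! + a^4/(4!(1-ρ)) ]⁻¹
Σ = a^0/0! + a^1/1! + a^2/2! + a^3/3! = 1.0000 + 1.6591 + 1.3763 + 0.7611 = 4.7965
a^4/(4!(1-ρ)) = 7.5767/(24 × 0.58523) = 0.5394
P₀ = 1/(4.7965 + 0.5394) = 0.1874
Lq = P₀·a^4·ρ / (4!(1-ρ)²) = 0.1874 × 7.5767 × 0.4148 / (24 × 0.3425) = 0.07165
Wq = Lq/λ = 0.07165/7.3 = 0.009815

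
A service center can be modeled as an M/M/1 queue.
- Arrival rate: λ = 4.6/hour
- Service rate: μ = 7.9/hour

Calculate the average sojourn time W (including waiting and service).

First, compute utilization: ρ = λ/μ = 4.6/7.9 = 0.5823
For M/M/1: W = 1/(μ-λ)
W = 1/(7.9-4.6) = 1/3.30
W = 0.3030 hours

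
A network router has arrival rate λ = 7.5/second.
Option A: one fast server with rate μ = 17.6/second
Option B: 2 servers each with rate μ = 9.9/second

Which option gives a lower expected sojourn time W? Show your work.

Option A: single server μ = 17.6 (M/M/1)
  ρ_A = 7.5/17.6 = 0.4261
  W_A = 1/(μ-λ) = 1/(17.6-7.5) = 1/10.10 = 0.09901

Option B: 2 servers μ = 9.9 (M/M/2)
  ρ_B = λ/(cμ) = 7.5/(2×9.9) = 0.3788
  Offered load a = λ/μ = cρ = 7.5/9.9 = 0.7576
  P₀ = [ Σₙ₌₀^1 aⁿ/n! + a^2/(2!(1-ρ)) ]⁻¹
  Σ = a^0/0! + a^1/1! = 1.0000 + 0.7576 = 1.7576
  a^2/(2!(1-ρ)) = 0.5739/(2 × 0.6212) = 0.4619
  P₀ = 1/(1.7576 + 0.46194) = 0.4505
  Lq = P₀·a^2·ρ / (2!(1-ρ)²) = 0.4505 × 0.5739 × 0.3788 / (2 × 0.3859) = 0.1269
  Wq_B = Lq/λ = 0.1269/7.5 = 0.01692
  W_B = Wq_B + 1/μ = 0.01692 + 0.1010 = 0.1179

Since W_A = 0.09901 < W_B = 0.1179, Option A (single fast server) has the shorter time in system.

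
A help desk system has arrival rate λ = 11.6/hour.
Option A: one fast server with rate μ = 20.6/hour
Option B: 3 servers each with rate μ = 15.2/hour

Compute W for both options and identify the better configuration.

Option A: single server μ = 20.6 (M/M/1)
  ρ_A = 11.6/20.6 = 0.5631
  W_A = 1/(μ-λ) = 1/(20.6-11.6) = 1/9.00 = 0.1111

Option B: 3 servers μ = 15.2 (M/M/3)
  ρ_B = λ/(cμ) = 11.6/(3×15.2) = 0.2544
  Offered load a = λ/μ = cρ = 11.6/15.2 = 0.7632
  P₀ = [ Σₙ₌₀^2 aⁿ/n! + a^3/(3!(1-ρ)) ]⁻¹
  Σ = a^0/0! + a^1/1! + a^2/2! = 1.0000 + 0.7632 + 0.2912 = 2.0544
  a^3/(3!(1-ρ)) = 0.44447/(6 × 0.74561) = 0.09935
  P₀ = 1/(2.0544 + 0.09935) = 0.4643
  Lq = P₀·a^3·ρ / (3!(1-ρ)²) = 0.4643 × 0.4445 × 0.2544 / (6 × 0.5559) = 0.01574
  Wq_B = Lq/λ = 0.01574/11.6 = 0.001357
  W_B = Wq_B + 1/μ = 0.001357 + 0.06579 = 0.06715

Since W_B = 0.06715 < W_A = 0.1111, Option B (multiple servers) has the shorter time in system.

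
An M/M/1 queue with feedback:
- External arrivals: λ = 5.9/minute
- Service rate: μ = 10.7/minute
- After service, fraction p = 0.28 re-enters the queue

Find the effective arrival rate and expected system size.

Effective arrival rate: λ_eff = λ/(1-p) = 5.9/(1-0.28) = 5.9/0.72 = 8.19444
ρ = λ_eff/μ = 8.19444/10.7 = 0.765836
L = ρ/(1-ρ) = 0.765836/(1-0.765836) = 3.2705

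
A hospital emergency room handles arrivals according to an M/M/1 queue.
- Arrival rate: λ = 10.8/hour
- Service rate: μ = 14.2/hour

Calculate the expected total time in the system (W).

First, compute utilization: ρ = λ/μ = 10.8/14.2 = 0.7606
For M/M/1: W = 1/(μ-λ)
W = 1/(14.2-10.8) = 1/3.40
W = 0.2941 hours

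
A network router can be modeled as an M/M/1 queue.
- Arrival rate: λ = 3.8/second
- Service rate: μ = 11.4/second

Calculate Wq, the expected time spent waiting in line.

First, compute utilization: ρ = λ/μ = 3.8/11.4 = 0.3333
For M/M/1: Wq = λ/(μ(μ-λ))
Wq = 3.8/(11.4 × (11.4-3.8))
Wq = 3.8/(11.4 × 7.60)
Wq = 0.04386 seconds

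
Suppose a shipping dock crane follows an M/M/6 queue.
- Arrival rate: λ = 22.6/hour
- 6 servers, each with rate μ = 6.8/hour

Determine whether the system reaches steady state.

Stability requires ρ = λ/(cμ) < 1
ρ = 22.6/(6 × 6.8) = 22.6/40.80 = 0.5539
Since 0.5539 < 1, the system is STABLE.
The servers are busy 55.39% of the time.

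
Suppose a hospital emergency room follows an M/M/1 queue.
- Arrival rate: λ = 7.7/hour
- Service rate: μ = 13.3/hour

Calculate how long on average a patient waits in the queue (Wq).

First, compute utilization: ρ = λ/μ = 7.7/13.3 = 0.5789
For M/M/1: Wq = λ/(μ(μ-λ))
Wq = 7.7/(13.3 × (13.3-7.7))
Wq = 7.7/(13.3 × 5.60)
Wq = 0.1034 hours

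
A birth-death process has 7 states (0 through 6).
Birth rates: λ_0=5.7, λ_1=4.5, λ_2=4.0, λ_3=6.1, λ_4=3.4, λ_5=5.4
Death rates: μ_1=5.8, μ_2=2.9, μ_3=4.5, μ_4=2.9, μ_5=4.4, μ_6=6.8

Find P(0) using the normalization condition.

Ratios P(n)/P(0) = (λ₀···λₙ₋₁)/(μ₁···μₙ):
P(1)/P(0) = (5.7)/(5.8) = 0.982759
P(2)/P(0) = (5.7×4.5)/(5.8×2.9) = 1.52497
P(3)/P(0) = (5.7×4.5×4.0)/(5.8×2.9×4.5) = 1.35553
P(4)/P(0) = (5.7×4.5×4.0×6.1)/(5.8×2.9×4.5×2.9) = 2.85129
P(5)/P(0) = (5.7×4.5×4.0×6.1×3.4)/(5.8×2.9×4.5×2.9×4.4) = 2.20327
P(6)/P(0) = (5.7×4.5×4.0×6.1×3.4×5.4)/(5.8×2.9×4.5×2.9×4.4×6.8) = 1.74965

Normalization: ∑ P(n) = 1
P(0) × (1.00000 + 0.982759 + 1.52497 + 1.35553 + 2.85129 + 2.20327 + 1.74965) = 1
P(0) × 11.6675 = 1
P(0) = 1/11.6675 = 0.08571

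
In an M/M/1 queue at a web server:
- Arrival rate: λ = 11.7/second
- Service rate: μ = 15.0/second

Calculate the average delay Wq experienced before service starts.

First, compute utilization: ρ = λ/μ = 11.7/15.0 = 0.7800
For M/M/1: Wq = λ/(μ(μ-λ))
Wq = 11.7/(15.0 × (15.0-11.7))
Wq = 11.7/(15.0 × 3.30)
Wq = 0.2364 seconds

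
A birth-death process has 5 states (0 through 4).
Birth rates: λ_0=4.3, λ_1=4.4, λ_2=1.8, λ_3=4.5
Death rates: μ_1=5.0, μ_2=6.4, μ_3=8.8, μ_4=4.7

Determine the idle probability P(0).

Ratios P(n)/P(0) = (λ₀···λₙ₋₁)/(μ₁···μₙ):
P(1)/P(0) = (4.3)/(5.0) = 0.8600
P(2)/P(0) = (4.3×4.4)/(5.0×6.4) = 0.5913
P(3)/P(0) = (4.3×4.4×1.8)/(5.0×6.4×8.8) = 0.1209
P(4)/P(0) = (4.3×4.4×1.8×4.5)/(5.0×6.4×8.8×4.7) = 0.1158

Normalization: ∑ P(n) = 1
P(0) × (1.0000 + 0.8600 + 0.5913 + 0.1209 + 0.1158) = 1
P(0) × 2.6880 = 1
P(0) = 1/2.6880 = 0.3720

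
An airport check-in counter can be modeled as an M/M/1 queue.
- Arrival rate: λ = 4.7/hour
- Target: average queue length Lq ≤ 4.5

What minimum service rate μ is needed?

For M/M/1: Lq = λ²/(μ(μ-λ))
Need Lq ≤ 4.5, i.e. μ(μ-λ) ≥ λ²/4.5
μ² - 4.7μ - 22.09/4.5 ≥ 0  →  μ² - 4.7μ - 4.9089 ≥ 0
Quadratic formula (positive root): μ = [λ + √(λ² + 4×4.9089)]/2
Discriminant: 22.09 + 4×4.9089 = 41.7256, √41.7256 = 6.4595
μ ≥ (4.7 + 6.4595)/2 = 5.5798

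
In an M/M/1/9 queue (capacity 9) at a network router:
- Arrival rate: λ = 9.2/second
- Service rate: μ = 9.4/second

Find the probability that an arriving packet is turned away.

ρ = λ/μ = 9.2/9.4 = 0.97872
P₀ = (1-ρ)/(1-ρ^(K+1)) = (1-0.97872)/(1-0.97872^10) = 0.02128/0.1935 = 0.1100
P_K = P₀×ρ^K = 0.10995 × 0.97872^9 = 0.10995 × 0.82400 = 0.09060
Blocking probability = 9.06%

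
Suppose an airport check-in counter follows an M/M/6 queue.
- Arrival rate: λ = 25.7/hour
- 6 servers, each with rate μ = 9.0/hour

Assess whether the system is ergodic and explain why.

Stability requires ρ = λ/(cμ) < 1
ρ = 25.7/(6 × 9.0) = 25.7/54.00 = 0.4759
Since 0.4759 < 1, the system is STABLE.
The servers are busy 47.59% of the time.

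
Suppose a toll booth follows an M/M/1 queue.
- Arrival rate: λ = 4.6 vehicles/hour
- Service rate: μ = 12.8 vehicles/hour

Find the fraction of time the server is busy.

Server utilization: ρ = λ/μ
ρ = 4.6/12.8 = 0.3594
The server is busy 35.94% of the time.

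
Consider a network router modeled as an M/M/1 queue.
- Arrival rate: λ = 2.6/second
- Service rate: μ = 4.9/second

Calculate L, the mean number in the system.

ρ = λ/μ = 2.6/4.9 = 0.5306
For M/M/1: L = λ/(μ-λ)
L = 2.6/(4.9-2.6) = 2.6/2.30
L = 1.1304 packets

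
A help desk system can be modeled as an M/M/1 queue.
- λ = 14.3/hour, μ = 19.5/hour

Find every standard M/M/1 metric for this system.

Step 1: ρ = λ/μ = 14.3/19.5 = 0.7333
Step 2: L = λ/(μ-λ) = 14.3/5.20 = 2.7500
Step 3: Lq = λ²/(μ(μ-λ)) = 204.49/(19.5×5.20) = 2.0167
Step 4: W = 1/(μ-λ) = 1/5.20 = 0.19231
Step 5: Wq = λ/(μ(μ-λ)) = 14.3/(19.5×5.20) = 0.1410
Step 6: P(0) = 1-ρ = 0.2667
Verify: L = λW = 14.3×0.19231 = 2.7500 ✔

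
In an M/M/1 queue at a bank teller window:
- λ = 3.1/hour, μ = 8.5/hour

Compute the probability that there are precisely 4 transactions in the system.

ρ = λ/μ = 3.1/8.5 = 0.3647
P(n) = (1-ρ)ρⁿ
P(4) = (1-0.3647) × 0.3647^4
P(4) = 0.6353 × 0.01769
P(4) = 0.01124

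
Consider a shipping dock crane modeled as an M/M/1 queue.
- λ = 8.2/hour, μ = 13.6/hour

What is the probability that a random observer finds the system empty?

ρ = λ/μ = 8.2/13.6 = 0.6029
P(0) = 1 - ρ = 1 - 0.6029 = 0.3971
The server is idle 39.71% of the time.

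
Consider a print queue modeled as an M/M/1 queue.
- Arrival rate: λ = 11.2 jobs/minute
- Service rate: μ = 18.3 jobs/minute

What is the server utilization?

Server utilization: ρ = λ/μ
ρ = 11.2/18.3 = 0.6120
The server is busy 61.20% of the time.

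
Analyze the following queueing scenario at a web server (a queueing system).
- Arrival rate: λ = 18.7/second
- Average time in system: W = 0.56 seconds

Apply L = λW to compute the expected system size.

Little's Law: L = λW
L = 18.7 × 0.56 = 10.4720 requests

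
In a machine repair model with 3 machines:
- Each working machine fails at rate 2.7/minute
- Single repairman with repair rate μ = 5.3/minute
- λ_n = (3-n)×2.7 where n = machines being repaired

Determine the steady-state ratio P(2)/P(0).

P(2)/P(0) = ∏_{i=0}^{2-1} λ_i/μ_{i+1}
= (3-0)×2.7/5.3 × (3-1)×2.7/5.3
= 1.5571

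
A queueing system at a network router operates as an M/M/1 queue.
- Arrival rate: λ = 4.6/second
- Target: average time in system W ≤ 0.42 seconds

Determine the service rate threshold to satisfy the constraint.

For M/M/1: W = 1/(μ-λ)
Need W ≤ 0.42, so 1/(μ-λ) ≤ 0.42
μ - λ ≥ 1/0.42 = 2.3810
μ ≥ 4.6 + 2.3810 = 6.9810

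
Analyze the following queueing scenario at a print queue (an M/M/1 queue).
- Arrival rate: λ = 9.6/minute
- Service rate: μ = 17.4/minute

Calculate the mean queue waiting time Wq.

First, compute utilization: ρ = λ/μ = 9.6/17.4 = 0.5517
For M/M/1: Wq = λ/(μ(μ-λ))
Wq = 9.6/(17.4 × (17.4-9.6))
Wq = 9.6/(17.4 × 7.80)
Wq = 0.07073 minutes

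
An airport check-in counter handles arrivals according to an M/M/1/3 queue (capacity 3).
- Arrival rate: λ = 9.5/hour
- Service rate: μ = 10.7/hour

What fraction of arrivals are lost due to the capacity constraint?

ρ = λ/μ = 9.5/10.7 = 0.88785
P₀ = (1-ρ)/(1-ρ^(K+1)) = (1-0.88785)/(1-0.88785^4) = 0.11215/0.37862 = 0.2962
P_K = P₀×ρ^K = 0.2962 × 0.88785^3 = 0.2962 × 0.6999 = 0.2073
Blocking probability = 20.73%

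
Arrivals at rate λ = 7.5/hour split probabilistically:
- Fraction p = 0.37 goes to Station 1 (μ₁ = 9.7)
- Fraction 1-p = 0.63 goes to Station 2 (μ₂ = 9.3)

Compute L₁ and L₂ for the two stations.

Effective rates: λ₁ = 7.5×0.37 = 2.775, λ₂ = 7.5×0.63 = 4.725
Station 1: ρ₁ = 2.775/9.7 = 0.28608, L₁ = ρ₁/(1-ρ₁) = 0.28608/(1-0.28608) = 0.4007
Station 2: ρ₂ = 4.725/9.3 = 0.50806, L₂ = ρ₂/(1-ρ₂) = 0.50806/(1-0.50806) = 1.0328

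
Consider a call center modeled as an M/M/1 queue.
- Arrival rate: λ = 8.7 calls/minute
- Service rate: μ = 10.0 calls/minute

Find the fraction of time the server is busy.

Server utilization: ρ = λ/μ
ρ = 8.7/10.0 = 0.8700
The server is busy 87.00% of the time.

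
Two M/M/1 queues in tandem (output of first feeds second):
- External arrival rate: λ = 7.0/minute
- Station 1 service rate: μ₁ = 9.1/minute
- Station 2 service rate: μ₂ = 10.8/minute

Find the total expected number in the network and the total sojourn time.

By Jackson's theorem, each station behaves as independent M/M/1.
Station 1: ρ₁ = 7.0/9.1 = 0.7692, L₁ = ρ₁/(1-ρ₁) = λ/(μ₁-λ) = 7.0/2.10 = 3.3333
Station 2: ρ₂ = 7.0/10.8 = 0.6481, L₂ = ρ₂/(1-ρ₂) = λ/(μ₂-λ) = 7.0/3.80 = 1.8421
Total: L = L₁ + L₂ = 3.3333 + 1.8421 = 5.1754
W = L/λ = 5.1754/7.0 = 0.7393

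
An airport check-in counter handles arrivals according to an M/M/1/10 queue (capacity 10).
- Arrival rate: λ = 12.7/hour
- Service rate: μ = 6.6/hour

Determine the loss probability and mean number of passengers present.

ρ = λ/μ = 12.7/6.6 = 1.924242
P₀ = (1-ρ)/(1-ρ^(K+1)) = (1-1.924242)/(1-1.924242^11) = -0.9242/-1338.2344 = 0.0006906
P_K = P₀×ρ^K = 0.00069064 × 1.924242^10 = 0.00069064 × 695.9802 = 0.4807
Blocking probability P_10 = 0.4807 (48.07%)
L = ρ[1 - (K+1)ρ^K + Kρ^(K+1)] / [(1-ρ)(1-ρ^(K+1))]
L = 1.924242 × (1 - 11×695.9802 + 10×1339.2344) / ((1 - 1.924242) × (1 - 1339.2344)) = 8.9263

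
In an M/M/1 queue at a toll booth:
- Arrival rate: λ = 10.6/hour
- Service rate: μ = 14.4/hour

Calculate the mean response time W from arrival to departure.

First, compute utilization: ρ = λ/μ = 10.6/14.4 = 0.7361
For M/M/1: W = 1/(μ-λ)
W = 1/(14.4-10.6) = 1/3.80
W = 0.2632 hours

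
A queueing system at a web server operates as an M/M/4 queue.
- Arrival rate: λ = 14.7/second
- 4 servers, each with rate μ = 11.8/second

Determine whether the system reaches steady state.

Stability requires ρ = λ/(cμ) < 1
ρ = 14.7/(4 × 11.8) = 14.7/47.20 = 0.3114
Since 0.3114 < 1, the system is STABLE.
The servers are busy 31.14% of the time.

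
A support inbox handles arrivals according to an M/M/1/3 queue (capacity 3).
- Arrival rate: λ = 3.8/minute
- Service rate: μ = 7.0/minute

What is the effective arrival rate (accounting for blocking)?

ρ = λ/μ = 3.8/7.0 = 0.54286
P₀ = (1-ρ)/(1-ρ^(K+1)) = (1-0.54286)/(1-0.54286^4) = 0.45714/0.91315 = 0.5006
P_K = P₀×ρ^K = 0.50062 × 0.54286^3 = 0.50062 × 0.15998 = 0.08009
λ_eff = λ(1-P_K) = 3.8 × (1 - 0.08009) = 3.8 × 0.91991 = 3.4957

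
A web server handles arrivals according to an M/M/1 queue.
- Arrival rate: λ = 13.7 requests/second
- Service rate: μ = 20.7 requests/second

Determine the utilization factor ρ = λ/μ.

Server utilization: ρ = λ/μ
ρ = 13.7/20.7 = 0.6618
The server is busy 66.18% of the time.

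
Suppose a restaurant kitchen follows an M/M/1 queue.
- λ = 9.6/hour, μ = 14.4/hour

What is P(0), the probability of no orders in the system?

ρ = λ/μ = 9.6/14.4 = 0.6667
P(0) = 1 - ρ = 1 - 0.6667 = 0.3333
The server is idle 33.33% of the time.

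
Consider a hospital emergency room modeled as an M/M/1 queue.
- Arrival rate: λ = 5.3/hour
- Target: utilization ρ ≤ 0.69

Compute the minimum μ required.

ρ = λ/μ, so μ = λ/ρ
μ ≥ 5.3/0.69 = 7.6812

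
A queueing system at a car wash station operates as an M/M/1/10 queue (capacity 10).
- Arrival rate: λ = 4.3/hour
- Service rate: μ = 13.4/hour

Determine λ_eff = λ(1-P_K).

ρ = λ/μ = 4.3/13.4 = 0.320896
P₀ = (1-ρ)/(1-ρ^(K+1)) = (1-0.320896)/(1-0.320896^11) = 0.6791/1.0000 = 0.6791
P_K = P₀×ρ^K = 0.67911 × 0.320896^10 = 0.67911 × 0.000011578 = 0.000007863
λ_eff = λ(1-P_K) = 4.3 × (1 - 0.000007863) = 4.3 × 1.0000 = 4.3000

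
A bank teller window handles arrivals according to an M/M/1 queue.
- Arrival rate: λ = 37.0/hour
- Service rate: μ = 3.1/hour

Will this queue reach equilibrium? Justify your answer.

Stability requires ρ = λ/(cμ) < 1
ρ = 37.0/(1 × 3.1) = 37.0/3.10 = 11.9355
Since 11.9355 ≥ 1, the system is UNSTABLE.
Queue grows without bound. Need μ > λ = 37.0.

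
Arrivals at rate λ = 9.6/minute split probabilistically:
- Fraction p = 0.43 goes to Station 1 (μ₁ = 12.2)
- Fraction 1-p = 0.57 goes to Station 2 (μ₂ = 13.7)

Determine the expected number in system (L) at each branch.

Effective rates: λ₁ = 9.6×0.43 = 4.128, λ₂ = 9.6×0.57 = 5.472
Station 1: ρ₁ = 4.128/12.2 = 0.33836, L₁ = ρ₁/(1-ρ₁) = 0.33836/(1-0.33836) = 0.5114
Station 2: ρ₂ = 5.472/13.7 = 0.3994, L₂ = ρ₂/(1-ρ₂) = 0.3994/(1-0.3994) = 0.6650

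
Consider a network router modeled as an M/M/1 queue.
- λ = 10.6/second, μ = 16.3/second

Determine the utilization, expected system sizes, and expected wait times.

Step 1: ρ = λ/μ = 10.6/16.3 = 0.6503
Step 2: L = λ/(μ-λ) = 10.6/5.70 = 1.8596
Step 3: Lq = λ²/(μ(μ-λ)) = 112.36/(16.3×5.70) = 1.2093
Step 4: W = 1/(μ-λ) = 1/5.70 = 0.1754386
Step 5: Wq = λ/(μ(μ-λ)) = 10.6/(16.3×5.70) = 0.1141
Step 6: P(0) = 1-ρ = 0.3497
Verify: L = λW = 10.6×0.1754386 = 1.8596 ✔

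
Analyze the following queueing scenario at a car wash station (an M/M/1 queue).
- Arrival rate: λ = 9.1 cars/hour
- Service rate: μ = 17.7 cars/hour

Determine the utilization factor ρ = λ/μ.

Server utilization: ρ = λ/μ
ρ = 9.1/17.7 = 0.5141
The server is busy 51.41% of the time.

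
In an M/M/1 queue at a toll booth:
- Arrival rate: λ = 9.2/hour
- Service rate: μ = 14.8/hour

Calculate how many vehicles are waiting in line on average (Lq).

ρ = λ/μ = 9.2/14.8 = 0.6216
For M/M/1: Lq = λ²/(μ(μ-λ))
Lq = 84.64/(14.8 × 5.60)
Lq = 1.0212 vehicles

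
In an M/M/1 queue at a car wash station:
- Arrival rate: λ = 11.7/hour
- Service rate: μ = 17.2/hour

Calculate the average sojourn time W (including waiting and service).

First, compute utilization: ρ = λ/μ = 11.7/17.2 = 0.6802
For M/M/1: W = 1/(μ-λ)
W = 1/(17.2-11.7) = 1/5.50
W = 0.1818 hours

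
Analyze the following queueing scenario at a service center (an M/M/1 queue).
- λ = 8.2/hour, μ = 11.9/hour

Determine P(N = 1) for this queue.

ρ = λ/μ = 8.2/11.9 = 0.689076
P(n) = (1-ρ)ρⁿ
P(1) = (1-0.689076) × 0.689076^1
P(1) = 0.310924 × 0.689076
P(1) = 0.2143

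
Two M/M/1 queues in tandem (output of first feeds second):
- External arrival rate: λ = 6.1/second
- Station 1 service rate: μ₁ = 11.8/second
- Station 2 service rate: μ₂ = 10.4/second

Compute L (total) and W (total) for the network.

By Jackson's theorem, each station behaves as independent M/M/1.
Station 1: ρ₁ = 6.1/11.8 = 0.5169, L₁ = ρ₁/(1-ρ₁) = λ/(μ₁-λ) = 6.1/5.70 = 1.0702
Station 2: ρ₂ = 6.1/10.4 = 0.5865, L₂ = ρ₂/(1-ρ₂) = λ/(μ₂-λ) = 6.1/4.30 = 1.4186
Total: L = L₁ + L₂ = 1.0702 + 1.4186 = 2.4888
W = L/λ = 2.4888/6.1 = 0.4080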